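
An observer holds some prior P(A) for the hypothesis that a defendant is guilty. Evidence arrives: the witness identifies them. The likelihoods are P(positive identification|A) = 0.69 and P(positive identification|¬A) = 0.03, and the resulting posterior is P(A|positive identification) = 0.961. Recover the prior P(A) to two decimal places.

In odds form, posterior odds = prior odds × likelihood ratio, so prior odds = posterior odds ÷ LR.
Posterior odds = 0.961/(1−0.961) = 24.6410. LR = 0.69/0.03 = 23.0000.
Prior odds = 24.6410/23.0000 = 1.0713, so P(A) = 1.0713/(1+1.0713) ≈ 0.52.

P(A) = 0.52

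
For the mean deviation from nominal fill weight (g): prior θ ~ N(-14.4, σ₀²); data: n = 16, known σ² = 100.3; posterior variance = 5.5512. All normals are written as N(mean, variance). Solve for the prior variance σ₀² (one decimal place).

σ₀² = 48.5

For the Normal–Normal model with known σ², precisions add: τ_n = τ₀ + n/σ².
So 1/σ₀² = 1/5.5512 − 16/100.3 = 0.180141 − 0.159521 = 0.020620.
Hence σ₀² = 1/0.020620 ≈ 48.5.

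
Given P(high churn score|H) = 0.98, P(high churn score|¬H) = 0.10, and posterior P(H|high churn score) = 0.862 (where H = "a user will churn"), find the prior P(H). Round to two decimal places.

In odds form, posterior odds = prior odds × likelihood ratio, so prior odds = posterior odds ÷ LR.
Posterior odds = 0.862/(1−0.862) = 6.2464. LR = 0.98/0.10 = 9.8000.
Prior odds = 6.2464/9.8000 = 0.6374, so P(H) = 0.6374/(1+0.6374) ≈ 0.39.

P(H) = 0.39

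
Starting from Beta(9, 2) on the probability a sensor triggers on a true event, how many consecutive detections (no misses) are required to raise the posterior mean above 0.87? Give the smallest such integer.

k = 5

After k detections and 0 misses the posterior is Beta(9+k, 2), with mean (9+k)/(9+2+k).
Set (9+k)/(11+k) > 0.87 and solve: k > (0.87·11 − 9)/(1 − 0.87) = 4.385.
The smallest integer exceeding 4.385 is 5.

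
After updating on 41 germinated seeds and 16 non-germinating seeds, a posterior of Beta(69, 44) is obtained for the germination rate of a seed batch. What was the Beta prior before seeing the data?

Under Beta–binomial conjugacy the posterior parameters are (α+s, β+f).
So α = 69 − 41 = 28 and β = 44 − 16 = 28.

Beta(28, 28)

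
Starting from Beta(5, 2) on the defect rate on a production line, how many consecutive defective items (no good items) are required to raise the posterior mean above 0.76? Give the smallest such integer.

After k defective items and 0 good items the posterior is Beta(5+k, 2), with mean (5+k)/(5+2+k).
Set (5+k)/(7+k) > 0.76 and solve: k > (0.76·7 − 5)/(1 − 0.76) = 1.333.
The smallest integer exceeding 1.333 is 2, and checking k=2: (7)/(9) = 0.7778 > 0.76.

k = 2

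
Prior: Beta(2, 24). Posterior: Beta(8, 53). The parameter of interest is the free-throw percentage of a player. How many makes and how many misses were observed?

Under Beta–binomial conjugacy the posterior parameters are (α+s, β+f).
Match parameters: s=8−2=6, f=53−24=29.

6 makes and 29 misses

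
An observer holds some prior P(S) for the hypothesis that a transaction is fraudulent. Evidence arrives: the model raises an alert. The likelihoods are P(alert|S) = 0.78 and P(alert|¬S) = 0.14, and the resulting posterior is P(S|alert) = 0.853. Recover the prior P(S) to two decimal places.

P(S) = 0.51

In odds form, posterior odds = prior odds × likelihood ratio, so prior odds = posterior odds ÷ LR.
Posterior odds = 0.853/(1−0.853) = 5.8027. LR = 0.78/0.14 = 5.5714.
Prior odds = 5.8027/5.5714 = 1.0415, so P(S) = 1.0415/(1+1.0415) ≈ 0.51.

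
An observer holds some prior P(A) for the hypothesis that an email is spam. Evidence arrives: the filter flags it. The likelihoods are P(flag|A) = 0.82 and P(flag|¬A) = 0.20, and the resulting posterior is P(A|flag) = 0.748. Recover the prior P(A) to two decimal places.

P(A) = 0.42

Bayes' rule in odds form gives O(A|E) = O(A)·[P(E|A)/P(E|¬A)], hence O(A) = O(A|E)/LR.
Posterior odds = 0.748/(1−0.748) = 2.9683. LR = 0.82/0.20 = 4.1000.
Prior odds = 2.9683/4.1000 = 0.7240, so P(A) = 0.7240/(1+0.7240) ≈ 0.42.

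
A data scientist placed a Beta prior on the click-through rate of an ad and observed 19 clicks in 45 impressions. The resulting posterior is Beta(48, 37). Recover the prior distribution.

A Beta(a, b) prior with s successes and f failures in binomial data gives a Beta(a+s, b+f) posterior.
So a = 48 − 19 = 29 and b = 37 − 26 = 11.

Beta(29, 11)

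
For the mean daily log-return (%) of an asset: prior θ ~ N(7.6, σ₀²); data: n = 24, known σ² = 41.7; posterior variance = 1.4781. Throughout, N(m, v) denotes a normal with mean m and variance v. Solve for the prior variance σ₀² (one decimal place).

For the Normal–Normal model with known σ², precisions add: τ_n = τ₀ + n/σ².
So 1/σ₀² = 1/1.4781 − 24/41.7 = 0.676544 − 0.575540 = 0.101004.
Hence σ₀² = 1/0.101004 ≈ 9.9.

σ₀² = 9.9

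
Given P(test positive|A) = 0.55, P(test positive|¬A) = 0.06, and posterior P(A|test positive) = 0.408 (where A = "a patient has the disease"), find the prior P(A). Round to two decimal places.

Bayes' rule in odds form gives O(A|E) = O(A)·[P(E|A)/P(E|¬A)], hence O(A) = O(A|E)/LR.
Posterior odds = 0.408/(1−0.408) = 0.6892. LR = 0.55/0.06 = 9.1667.
Prior odds = 0.6892/9.1667 = 0.0752, so P(A) = 0.0752/(1+0.0752) ≈ 0.07.

P(A) = 0.07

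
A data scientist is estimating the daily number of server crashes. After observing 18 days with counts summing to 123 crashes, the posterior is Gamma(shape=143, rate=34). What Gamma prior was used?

A Gamma(α, β) prior (rate parametrization) on a Poisson rate with n observations summing to S gives posterior Gamma(α+S, β+n).
So α = 143 − 123 = 20 and β = 34 − 18 = 16.

Gamma(shape=20, rate=16)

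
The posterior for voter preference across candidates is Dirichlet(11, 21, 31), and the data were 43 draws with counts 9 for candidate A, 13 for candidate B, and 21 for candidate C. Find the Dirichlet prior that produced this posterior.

For a Dirichlet(α) prior with multinomial counts c, the posterior is Dirichlet(α + c) componentwise.
Subtract each count from the matching posterior parameter: 11−9=2, 21−13=8, 31−21=10.

Dirichlet(2, 8, 10)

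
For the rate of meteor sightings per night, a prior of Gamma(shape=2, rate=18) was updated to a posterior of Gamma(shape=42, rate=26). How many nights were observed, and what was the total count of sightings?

n = 8 nights with total 40 sightings

Gamma–Poisson conjugacy: posterior shape = α + Σxᵢ, posterior rate = β + n.
Matching: Σxᵢ = 42 − 2 = 40 and n = 26 − 18 = 8.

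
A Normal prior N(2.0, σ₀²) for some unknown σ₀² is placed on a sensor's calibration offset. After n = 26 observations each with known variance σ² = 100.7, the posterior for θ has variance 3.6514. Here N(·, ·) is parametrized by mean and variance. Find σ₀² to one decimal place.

Posterior precision equals prior precision plus data precision: 1/σ_n² = 1/σ₀² + n/σ².
So 1/σ₀² = 1/3.6514 − 26/100.7 = 0.273868 − 0.258193 = 0.015675.
Hence σ₀² = 1/0.015675 ≈ 63.8.

σ₀² = 63.8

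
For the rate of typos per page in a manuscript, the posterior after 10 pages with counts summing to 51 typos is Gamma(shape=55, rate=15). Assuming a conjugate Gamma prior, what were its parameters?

A Gamma(α, β) prior (rate parametrization) on a Poisson rate with n observations summing to S gives posterior Gamma(α+S, β+n).
So α = 55 − 51 = 4 and β = 15 − 10 = 5.

Gamma(shape=4, rate=5)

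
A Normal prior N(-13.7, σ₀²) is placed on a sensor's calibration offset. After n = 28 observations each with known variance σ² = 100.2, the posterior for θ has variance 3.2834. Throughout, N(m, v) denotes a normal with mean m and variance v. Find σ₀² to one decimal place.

σ₀² = 39.8

Posterior precision equals prior precision plus data precision: 1/σ_n² = 1/σ₀² + n/σ².
So 1/σ₀² = 1/3.2834 − 28/100.2 = 0.304562 − 0.279441 = 0.025121.
Hence σ₀² = 1/0.025121 ≈ 39.8.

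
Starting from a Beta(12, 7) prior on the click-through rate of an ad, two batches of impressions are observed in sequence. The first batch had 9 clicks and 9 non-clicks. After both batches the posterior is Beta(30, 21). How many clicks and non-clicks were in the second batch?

Sequential conjugate updates are equivalent to a single update on the pooled data, so total successes = posterior α − prior α and total failures = posterior β − prior β.
Total across both batches: 30−12=18 clicks, 21−7=14 non-clicks.
Subtract the first batch: 18−9=9 clicks and 14−9=5 non-clicks.

9 clicks and 5 non-clicks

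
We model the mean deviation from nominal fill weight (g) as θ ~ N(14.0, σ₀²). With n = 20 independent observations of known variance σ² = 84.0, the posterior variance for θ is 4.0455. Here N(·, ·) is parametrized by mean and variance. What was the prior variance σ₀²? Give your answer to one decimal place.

σ₀² = 110.0

Posterior precision equals prior precision plus data precision: 1/σ_n² = 1/σ₀² + n/σ².
So 1/σ₀² = 1/4.0455 − 20/84.0 = 0.247188 − 0.238095 = 0.009093.
Hence σ₀² = 1/0.009093 ≈ 110.0.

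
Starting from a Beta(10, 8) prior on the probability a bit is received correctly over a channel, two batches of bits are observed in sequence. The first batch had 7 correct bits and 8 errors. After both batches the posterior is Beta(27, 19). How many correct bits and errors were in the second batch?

10 correct bits and 3 errors

Because Beta–binomial updating is additive in the counts, the combined data contributed (α_post−α_prior, β_post−β_prior) successes and failures.
Total across both batches: 27−10=17 correct bits, 19−8=11 errors.
Subtract the first batch: 17−7=10 correct bits and 11−8=3 errors.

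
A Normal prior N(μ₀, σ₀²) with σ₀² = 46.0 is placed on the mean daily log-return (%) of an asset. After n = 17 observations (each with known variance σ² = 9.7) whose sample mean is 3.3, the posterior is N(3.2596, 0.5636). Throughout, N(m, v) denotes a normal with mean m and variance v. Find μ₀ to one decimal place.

μ₀ = 0.0

The posterior mean is a precision-weighted average: μ_n = (τ₀μ₀ + τ_data·x̄)/(τ₀+τ_data), with τ₀=1/σ₀² and τ_data=n/σ².
Here τ₀ = 1/46.0 = 0.021739 and τ_data = 17/9.7 = 1.752577, so τ_n = 1.774316.
Rearranging for μ₀: μ₀ = (μ_n·τ_n − τ_data·x̄)/τ₀ = (3.2596·1.774316 − 1.752577·3.3) / 0.021739 = 0.000056/0.021739 ≈ 0.0.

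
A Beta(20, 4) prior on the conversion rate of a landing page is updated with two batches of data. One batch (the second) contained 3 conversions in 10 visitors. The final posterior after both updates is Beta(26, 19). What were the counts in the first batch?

Because Beta–binomial updating is additive in the counts, the combined data contributed (α_post−α_prior, β_post−β_prior) successes and failures.
Total across both batches: 26−20=6 conversions, 19−4=15 bounces.
Subtract the second batch: 6−3=3 conversions and 15−7=8 bounces.

3 conversions and 8 bounces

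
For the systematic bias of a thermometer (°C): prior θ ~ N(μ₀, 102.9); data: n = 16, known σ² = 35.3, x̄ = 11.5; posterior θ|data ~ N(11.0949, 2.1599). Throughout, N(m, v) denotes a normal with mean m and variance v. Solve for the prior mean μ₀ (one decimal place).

μ₀ = -7.8

With known observation variance, the Normal–Normal posterior has precision τ_n = τ₀ + n/σ² and mean μ_n = (τ₀μ₀ + (n/σ²)x̄)/τ_n.
Here τ₀ = 1/102.9 = 0.009718 and τ_data = 16/35.3 = 0.453258, so τ_n = 0.462976.
Rearranging for μ₀: μ₀ = (μ_n·τ_n − τ_data·x̄)/τ₀ = (11.0949·0.462976 − 0.453258·11.5) / 0.009718 = -0.075795/0.009718 ≈ -7.8.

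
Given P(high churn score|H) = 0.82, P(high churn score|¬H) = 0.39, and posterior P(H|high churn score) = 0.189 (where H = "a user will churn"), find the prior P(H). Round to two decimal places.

Bayes' rule in odds form gives O(H|E) = O(H)·[P(E|H)/P(E|¬H)], hence O(H) = O(H|E)/LR.
Posterior odds = 0.189/(1−0.189) = 0.2330. LR = 0.82/0.39 = 2.1026.
Prior odds = 0.2330/2.1026 = 0.1108, so P(H) = 0.1108/(1+0.1108) ≈ 0.10.

P(H) = 0.10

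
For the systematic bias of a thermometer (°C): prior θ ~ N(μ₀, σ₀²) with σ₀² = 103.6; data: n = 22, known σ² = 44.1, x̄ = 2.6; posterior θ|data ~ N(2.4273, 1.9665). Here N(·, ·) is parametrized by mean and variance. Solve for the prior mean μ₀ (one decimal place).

The posterior mean is a precision-weighted average: μ_n = (τ₀μ₀ + τ_data·x̄)/(τ₀+τ_data), with τ₀=1/σ₀² and τ_data=n/σ².
Here τ₀ = 1/103.6 = 0.009653 and τ_data = 22/44.1 = 0.498866, so τ_n = 0.508519.
Rearranging for μ₀: μ₀ = (μ_n·τ_n − τ_data·x̄)/τ₀ = (2.4273·0.508519 − 0.498866·2.6) / 0.009653 = -0.062723/0.009653 ≈ -6.5.

μ₀ = -6.5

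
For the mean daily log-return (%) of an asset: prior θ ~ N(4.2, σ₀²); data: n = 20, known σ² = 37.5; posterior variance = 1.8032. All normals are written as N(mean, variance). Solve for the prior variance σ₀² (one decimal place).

For the Normal–Normal model with known σ², precisions add: τ_n = τ₀ + n/σ².
So 1/σ₀² = 1/1.8032 − 20/37.5 = 0.554570 − 0.533333 = 0.021237.
Hence σ₀² = 1/0.021237 ≈ 47.1.

σ₀² = 47.1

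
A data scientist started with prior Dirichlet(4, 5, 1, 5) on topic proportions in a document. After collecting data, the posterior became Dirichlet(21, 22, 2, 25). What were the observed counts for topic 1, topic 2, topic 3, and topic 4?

For a Dirichlet(α) prior with multinomial counts c, the posterior is Dirichlet(α + c) componentwise.
Counts are posterior − prior componentwise: 21−4=17, 22−5=17, 2−1=1, 25−5=20.

counts (17, 17, 1, 20)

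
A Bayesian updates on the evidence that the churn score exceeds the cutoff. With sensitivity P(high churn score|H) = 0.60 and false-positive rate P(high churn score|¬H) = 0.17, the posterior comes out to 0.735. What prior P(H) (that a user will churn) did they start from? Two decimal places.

P(H) = 0.44

Bayes' rule in odds form gives O(H|E) = O(H)·[P(E|H)/P(E|¬H)], hence O(H) = O(H|E)/LR.
Posterior odds = 0.735/(1−0.735) = 2.7736. LR = 0.60/0.17 = 3.5294.
Prior odds = 2.7736/3.5294 = 0.7859, so P(H) = 0.7859/(1+0.7859) ≈ 0.44.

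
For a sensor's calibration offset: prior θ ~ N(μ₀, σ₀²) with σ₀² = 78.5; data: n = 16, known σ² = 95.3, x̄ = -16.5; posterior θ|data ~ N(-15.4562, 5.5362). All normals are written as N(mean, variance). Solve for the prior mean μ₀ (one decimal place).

With known observation variance, the Normal–Normal posterior has precision τ_n = τ₀ + n/σ² and mean μ_n = (τ₀μ₀ + (n/σ²)x̄)/τ_n.
Here τ₀ = 1/78.5 = 0.012739 and τ_data = 16/95.3 = 0.167891, so τ_n = 0.180630.
Rearranging for μ₀: μ₀ = (μ_n·τ_n − τ_data·x̄)/τ₀ = (-15.4562·0.180630 − 0.167891·-16.5) / 0.012739 = -0.021652/0.012739 ≈ -1.7.

μ₀ = -1.7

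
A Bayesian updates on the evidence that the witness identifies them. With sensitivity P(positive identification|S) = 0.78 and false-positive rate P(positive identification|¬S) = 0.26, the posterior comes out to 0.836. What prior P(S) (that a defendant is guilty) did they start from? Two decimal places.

P(S) = 0.63

In odds form, posterior odds = prior odds × likelihood ratio, so prior odds = posterior odds ÷ LR.
Posterior odds = 0.836/(1−0.836) = 5.0976. LR = 0.78/0.26 = 3.0000.
Prior odds = 5.0976/3.0000 = 1.6992, so P(S) = 1.6992/(1+1.6992) ≈ 0.63.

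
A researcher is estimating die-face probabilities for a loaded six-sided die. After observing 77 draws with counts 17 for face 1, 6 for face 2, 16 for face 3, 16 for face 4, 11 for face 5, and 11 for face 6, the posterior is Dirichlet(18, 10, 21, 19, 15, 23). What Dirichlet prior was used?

Dirichlet(1, 4, 5, 3, 4, 12)

For a Dirichlet(α) prior with multinomial counts c, the posterior is Dirichlet(α + c) componentwise.
Subtract each count from the matching posterior parameter: 18−17=1, 10−6=4, 21−16=5, 19−16=3, 15−11=4, 23−11=12.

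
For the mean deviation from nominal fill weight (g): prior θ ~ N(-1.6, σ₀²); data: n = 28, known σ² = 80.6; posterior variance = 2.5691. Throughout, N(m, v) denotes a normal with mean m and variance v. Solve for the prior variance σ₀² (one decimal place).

σ₀² = 23.9

For the Normal–Normal model with known σ², precisions add: τ_n = τ₀ + n/σ².
So 1/σ₀² = 1/2.5691 − 28/80.6 = 0.389241 − 0.347395 = 0.041846.
Hence σ₀² = 1/0.041846 ≈ 23.9.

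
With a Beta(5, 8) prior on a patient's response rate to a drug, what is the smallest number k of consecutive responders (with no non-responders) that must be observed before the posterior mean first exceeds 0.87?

k = 49

After k responders and 0 non-responders the posterior is Beta(5+k, 8), with mean (5+k)/(5+8+k).
Set (5+k)/(13+k) > 0.87 and solve: k > (0.87·13 − 5)/(1 − 0.87) = 48.538.
The smallest integer exceeding 48.538 is 49, and checking k=49: (54)/(62) = 0.8710 > 0.87.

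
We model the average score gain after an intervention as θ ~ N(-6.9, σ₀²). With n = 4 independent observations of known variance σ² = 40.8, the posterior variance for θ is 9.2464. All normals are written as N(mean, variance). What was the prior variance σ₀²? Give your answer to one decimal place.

For the Normal–Normal model with known σ², precisions add: τ_n = τ₀ + n/σ².
So 1/σ₀² = 1/9.2464 − 4/40.8 = 0.108150 − 0.098039 = 0.010111.
Hence σ₀² = 1/0.010111 ≈ 98.9.

σ₀² = 98.9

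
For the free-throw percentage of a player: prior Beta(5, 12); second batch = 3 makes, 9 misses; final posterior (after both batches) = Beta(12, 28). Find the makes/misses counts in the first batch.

4 makes and 7 misses

Because Beta–binomial updating is additive in the counts, the combined data contributed (α_post−α_prior, β_post−β_prior) successes and failures.
Total across both batches: 12−5=7 makes, 28−12=16 misses.
Subtract the second batch: 7−3=4 makes and 16−9=7 misses.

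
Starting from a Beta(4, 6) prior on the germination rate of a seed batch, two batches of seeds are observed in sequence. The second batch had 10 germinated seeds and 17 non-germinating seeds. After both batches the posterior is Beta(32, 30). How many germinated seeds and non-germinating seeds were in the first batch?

18 germinated seeds and 7 non-germinating seeds

Because Beta–binomial updating is additive in the counts, the combined data contributed (α_post−α_prior, β_post−β_prior) successes and failures.
Total across both batches: 32−4=28 germinated seeds, 30−6=24 non-germinating seeds.
Subtract the second batch: 28−10=18 germinated seeds and 24−17=7 non-germinating seeds.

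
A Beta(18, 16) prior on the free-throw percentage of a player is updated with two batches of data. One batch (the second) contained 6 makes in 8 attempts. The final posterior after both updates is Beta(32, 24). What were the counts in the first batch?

8 makes and 6 misses

Sequential conjugate updates are equivalent to a single update on the pooled data, so total successes = posterior α − prior α and total failures = posterior β − prior β.
Total across both batches: 32−18=14 makes, 24−16=8 misses.
Subtract the second batch: 14−6=8 makes and 8−2=6 misses.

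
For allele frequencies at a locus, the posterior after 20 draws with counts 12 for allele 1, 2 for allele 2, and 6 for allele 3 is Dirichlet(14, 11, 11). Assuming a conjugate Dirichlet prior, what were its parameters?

For a Dirichlet(α) prior with multinomial counts c, the posterior is Dirichlet(α + c) componentwise.
Subtract each count from the matching posterior parameter: 14−12=2, 11−2=9, 11−6=5.

Dirichlet(2, 9, 5)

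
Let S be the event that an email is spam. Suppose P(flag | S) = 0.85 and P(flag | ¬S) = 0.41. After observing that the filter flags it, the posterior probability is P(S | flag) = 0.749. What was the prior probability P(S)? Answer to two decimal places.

In odds form, posterior odds = prior odds × likelihood ratio, so prior odds = posterior odds ÷ LR.
Posterior odds = 0.749/(1−0.749) = 2.9841. LR = 0.85/0.41 = 2.0732.
Prior odds = 2.9841/2.0732 = 1.4394, so P(S) = 1.4394/(1+1.4394) ≈ 0.59.

P(S) = 0.59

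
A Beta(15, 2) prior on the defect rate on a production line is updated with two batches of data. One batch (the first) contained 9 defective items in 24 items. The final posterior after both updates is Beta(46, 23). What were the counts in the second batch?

Sequential conjugate updates are equivalent to a single update on the pooled data, so total successes = posterior α − prior α and total failures = posterior β − prior β.
Total across both batches: 46−15=31 defective items, 23−2=21 good items.
Subtract the first batch: 31−9=22 defective items and 21−15=6 good items.

22 defective items and 6 good items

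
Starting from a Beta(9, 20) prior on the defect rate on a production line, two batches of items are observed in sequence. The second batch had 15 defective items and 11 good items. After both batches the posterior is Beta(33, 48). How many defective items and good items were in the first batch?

9 defective items and 17 good items

Sequential conjugate updates are equivalent to a single update on the pooled data, so total successes = posterior α − prior α and total failures = posterior β − prior β.
Total across both batches: 33−9=24 defective items, 48−20=28 good items.
Subtract the second batch: 24−15=9 defective items and 28−11=17 good items.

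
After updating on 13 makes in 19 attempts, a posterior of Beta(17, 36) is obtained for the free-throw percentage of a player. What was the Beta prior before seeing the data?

Beta(4, 30)

Under Beta–binomial conjugacy the posterior parameters are (α+s, β+f).
Subtract the data counts: 17−13=4, 36−6=30.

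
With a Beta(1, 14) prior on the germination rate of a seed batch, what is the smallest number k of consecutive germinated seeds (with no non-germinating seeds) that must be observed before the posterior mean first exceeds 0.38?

k = 8

After k germinated seeds and 0 non-germinating seeds the posterior is Beta(1+k, 14), with mean (1+k)/(1+14+k).
Set (1+k)/(15+k) > 0.38 and solve: k > (0.38·15 − 1)/(1 − 0.38) = 7.581.
The smallest integer exceeding 7.581 is 8.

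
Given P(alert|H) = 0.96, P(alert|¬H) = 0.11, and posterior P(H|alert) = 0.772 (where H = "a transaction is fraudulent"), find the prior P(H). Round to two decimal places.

Bayes' rule in odds form gives O(H|E) = O(H)·[P(E|H)/P(E|¬H)], hence O(H) = O(H|E)/LR.
Posterior odds = 0.772/(1−0.772) = 3.3860. LR = 0.96/0.11 = 8.7273.
Prior odds = 3.3860/8.7273 = 0.3880, so P(H) = 0.3880/(1+0.3880) ≈ 0.28.

P(H) = 0.28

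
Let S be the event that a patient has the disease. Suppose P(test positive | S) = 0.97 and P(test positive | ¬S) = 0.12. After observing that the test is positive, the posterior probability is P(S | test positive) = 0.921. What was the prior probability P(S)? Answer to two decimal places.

P(S) = 0.59

Bayes' rule in odds form gives O(S|E) = O(S)·[P(E|S)/P(E|¬S)], hence O(S) = O(S|E)/LR.
Posterior odds = 0.921/(1−0.921) = 11.6582. LR = 0.97/0.12 = 8.0833.
Prior odds = 11.6582/8.0833 = 1.4423, so P(S) = 1.4423/(1+1.4423) ≈ 0.59.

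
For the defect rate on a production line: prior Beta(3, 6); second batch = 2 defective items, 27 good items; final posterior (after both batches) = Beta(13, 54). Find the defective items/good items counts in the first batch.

Sequential conjugate updates are equivalent to a single update on the pooled data, so total successes = posterior α − prior α and total failures = posterior β − prior β.
Total across both batches: 13−3=10 defective items, 54−6=48 good items.
Subtract the second batch: 10−2=8 defective items and 48−27=21 good items.

8 defective items and 21 good items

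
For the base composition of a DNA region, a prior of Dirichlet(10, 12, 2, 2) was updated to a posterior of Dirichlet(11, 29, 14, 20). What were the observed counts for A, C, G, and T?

counts (1, 17, 12, 18)

For a Dirichlet(α) prior with multinomial counts c, the posterior is Dirichlet(α + c) componentwise.
Counts are posterior − prior componentwise: 11−10=1, 29−12=17, 14−2=12, 20−2=18.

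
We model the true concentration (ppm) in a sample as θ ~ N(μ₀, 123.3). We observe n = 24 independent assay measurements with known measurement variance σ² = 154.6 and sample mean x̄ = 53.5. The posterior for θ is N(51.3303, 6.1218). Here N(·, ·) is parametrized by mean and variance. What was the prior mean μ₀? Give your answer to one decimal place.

μ₀ = 9.8

With known observation variance, the Normal–Normal posterior has precision τ_n = τ₀ + n/σ² and mean μ_n = (τ₀μ₀ + (n/σ²)x̄)/τ_n.
Here τ₀ = 1/123.3 = 0.008110 and τ_data = 24/154.6 = 0.155239, so τ_n = 0.163349.
Rearranging for μ₀: μ₀ = (μ_n·τ_n − τ_data·x̄)/τ₀ = (51.3303·0.163349 − 0.155239·53.5) / 0.008110 = 0.079467/0.008110 ≈ 9.8.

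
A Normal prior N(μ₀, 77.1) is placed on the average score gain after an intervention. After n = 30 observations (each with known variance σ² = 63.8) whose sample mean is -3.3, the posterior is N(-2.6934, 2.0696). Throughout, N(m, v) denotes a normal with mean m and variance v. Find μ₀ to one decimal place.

μ₀ = 19.3

The posterior mean is a precision-weighted average: μ_n = (τ₀μ₀ + τ_data·x̄)/(τ₀+τ_data), with τ₀=1/σ₀² and τ_data=n/σ².
Here τ₀ = 1/77.1 = 0.012970 and τ_data = 30/63.8 = 0.470219, so τ_n = 0.483189.
Rearranging for μ₀: μ₀ = (μ_n·τ_n − τ_data·x̄)/τ₀ = (-2.6934·0.483189 − 0.470219·-3.3) / 0.012970 = 0.250301/0.012970 ≈ 19.3.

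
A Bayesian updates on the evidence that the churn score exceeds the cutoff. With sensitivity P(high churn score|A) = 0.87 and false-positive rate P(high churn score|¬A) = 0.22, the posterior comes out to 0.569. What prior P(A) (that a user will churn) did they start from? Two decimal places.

Bayes' rule in odds form gives O(A|E) = O(A)·[P(E|A)/P(E|¬A)], hence O(A) = O(A|E)/LR.
Posterior odds = 0.569/(1−0.569) = 1.3202. LR = 0.87/0.22 = 3.9545.
Prior odds = 1.3202/3.9545 = 0.3338, so P(A) = 0.3338/(1+0.3338) ≈ 0.25.

P(A) = 0.25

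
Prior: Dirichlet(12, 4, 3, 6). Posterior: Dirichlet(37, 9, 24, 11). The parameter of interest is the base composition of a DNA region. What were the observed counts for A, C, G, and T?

counts (25, 5, 21, 5)

For a Dirichlet(α) prior with multinomial counts c, the posterior is Dirichlet(α + c) componentwise.
Counts are posterior − prior componentwise: 37−12=25, 9−4=5, 24−3=21, 11−6=5.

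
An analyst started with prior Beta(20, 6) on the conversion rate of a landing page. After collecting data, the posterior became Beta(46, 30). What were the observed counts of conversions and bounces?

Beta is conjugate to the binomial likelihood: posterior = Beta(a+s, b+f).
Match parameters: s=46−20=26, f=30−6=24.

26 conversions and 24 bounces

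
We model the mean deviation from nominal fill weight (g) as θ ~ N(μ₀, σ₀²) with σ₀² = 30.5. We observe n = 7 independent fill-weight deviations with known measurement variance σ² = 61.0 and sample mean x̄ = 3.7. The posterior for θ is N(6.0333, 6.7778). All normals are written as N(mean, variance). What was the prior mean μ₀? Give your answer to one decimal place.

μ₀ = 14.2

With known observation variance, the Normal–Normal posterior has precision τ_n = τ₀ + n/σ² and mean μ_n = (τ₀μ₀ + (n/σ²)x̄)/τ_n.
Here τ₀ = 1/30.5 = 0.032787 and τ_data = 7/61.0 = 0.114754, so τ_n = 0.147541.
Rearranging for μ₀: μ₀ = (μ_n·τ_n − τ_data·x̄)/τ₀ = (6.0333·0.147541 − 0.114754·3.7) / 0.032787 = 0.465569/0.032787 ≈ 14.2.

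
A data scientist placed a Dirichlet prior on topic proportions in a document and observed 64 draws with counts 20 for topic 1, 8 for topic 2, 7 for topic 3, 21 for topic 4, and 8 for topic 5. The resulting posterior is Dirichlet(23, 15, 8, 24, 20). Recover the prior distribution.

Dirichlet(3, 7, 1, 3, 12)

For a Dirichlet(α) prior with multinomial counts c, the posterior is Dirichlet(α + c) componentwise.
Subtract each count from the matching posterior parameter: 23−20=3, 15−8=7, 8−7=1, 24−21=3, 20−8=12.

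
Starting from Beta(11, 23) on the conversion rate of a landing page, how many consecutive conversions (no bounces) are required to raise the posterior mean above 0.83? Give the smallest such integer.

After k conversions and 0 bounces the posterior is Beta(11+k, 23), with mean (11+k)/(11+23+k).
Set (11+k)/(34+k) > 0.83 and solve: k > (0.83·34 − 11)/(1 − 0.83) = 101.294.
The smallest integer exceeding 101.294 is 102, and checking k=102: (113)/(136) = 0.8309 > 0.83.

k = 102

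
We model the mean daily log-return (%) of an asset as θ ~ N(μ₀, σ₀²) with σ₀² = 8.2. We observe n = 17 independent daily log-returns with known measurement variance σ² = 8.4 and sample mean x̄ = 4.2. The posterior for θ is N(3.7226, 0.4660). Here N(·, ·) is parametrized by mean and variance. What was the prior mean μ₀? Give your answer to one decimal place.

The posterior mean is a precision-weighted average: μ_n = (τ₀μ₀ + τ_data·x̄)/(τ₀+τ_data), with τ₀=1/σ₀² and τ_data=n/σ².
Here τ₀ = 1/8.2 = 0.121951 and τ_data = 17/8.4 = 2.023810, so τ_n = 2.145761.
Rearranging for μ₀: μ₀ = (μ_n·τ_n − τ_data·x̄)/τ₀ = (3.7226·2.145761 − 2.023810·4.2) / 0.121951 = -0.512192/0.121951 ≈ -4.2.

μ₀ = -4.2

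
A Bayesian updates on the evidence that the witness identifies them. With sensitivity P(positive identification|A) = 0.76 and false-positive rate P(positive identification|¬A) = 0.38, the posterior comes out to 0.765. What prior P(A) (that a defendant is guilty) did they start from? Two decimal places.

In odds form, posterior odds = prior odds × likelihood ratio, so prior odds = posterior odds ÷ LR.
Posterior odds = 0.765/(1−0.765) = 3.2553. LR = 0.76/0.38 = 2.0000.
Prior odds = 3.2553/2.0000 = 1.6277, so P(A) = 1.6277/(1+1.6277) ≈ 0.62.

P(A) = 0.62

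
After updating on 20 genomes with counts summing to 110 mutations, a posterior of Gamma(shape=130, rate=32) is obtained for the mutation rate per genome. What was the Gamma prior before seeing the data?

A Gamma(α, β) prior (rate parametrization) on a Poisson rate with n observations summing to S gives posterior Gamma(α+S, β+n).
So α = 130 − 110 = 20 and β = 32 − 20 = 12.

Gamma(shape=20, rate=12)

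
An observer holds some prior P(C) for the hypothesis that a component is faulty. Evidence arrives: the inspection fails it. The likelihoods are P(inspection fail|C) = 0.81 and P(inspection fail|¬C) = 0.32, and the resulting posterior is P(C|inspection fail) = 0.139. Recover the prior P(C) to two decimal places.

Bayes' rule in odds form gives O(C|E) = O(C)·[P(E|C)/P(E|¬C)], hence O(C) = O(C|E)/LR.
Posterior odds = 0.139/(1−0.139) = 0.1614. LR = 0.81/0.32 = 2.5312.
Prior odds = 0.1614/2.5312 = 0.0638, so P(C) = 0.0638/(1+0.0638) ≈ 0.06.

P(C) = 0.06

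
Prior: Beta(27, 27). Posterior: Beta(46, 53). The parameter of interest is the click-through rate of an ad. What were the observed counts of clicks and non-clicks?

Beta is conjugate to the binomial likelihood: posterior = Beta(a+s, b+f).
So s = 46 − 27 = 19 and f = 53 − 27 = 26.

19 clicks and 26 non-clicks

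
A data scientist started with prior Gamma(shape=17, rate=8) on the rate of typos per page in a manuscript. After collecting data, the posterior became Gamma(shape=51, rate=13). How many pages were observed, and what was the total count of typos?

n = 5 pages with total 34 typos

Gamma–Poisson conjugacy: posterior shape = α + Σxᵢ, posterior rate = β + n.
Matching: Σxᵢ = 51 − 17 = 34 and n = 13 − 8 = 5.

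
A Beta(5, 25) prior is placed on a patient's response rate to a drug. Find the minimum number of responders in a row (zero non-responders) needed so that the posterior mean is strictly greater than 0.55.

After k responders and 0 non-responders the posterior is Beta(5+k, 25), with mean (5+k)/(5+25+k).
Set (5+k)/(30+k) > 0.55 and solve: k > (0.55·30 − 5)/(1 − 0.55) = 25.556.
The smallest integer exceeding 25.556 is 26.

k = 26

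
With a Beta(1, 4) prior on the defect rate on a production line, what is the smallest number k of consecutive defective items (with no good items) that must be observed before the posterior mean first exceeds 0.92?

After k defective items and 0 good items the posterior is Beta(1+k, 4), with mean (1+k)/(1+4+k).
Set (1+k)/(5+k) > 0.92 and solve: k > (0.92·5 − 1)/(1 − 0.92) = 45.000.
The smallest integer exceeding 45.000 is 46, and checking k=46: (47)/(51) = 0.9216 > 0.92.

k = 46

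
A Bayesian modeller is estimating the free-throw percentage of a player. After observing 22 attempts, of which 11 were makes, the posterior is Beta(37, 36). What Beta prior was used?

Beta is conjugate to the binomial likelihood: posterior = Beta(a+s, b+f).
So a = 37 − 11 = 26 and b = 36 − 11 = 25.

Beta(26, 25)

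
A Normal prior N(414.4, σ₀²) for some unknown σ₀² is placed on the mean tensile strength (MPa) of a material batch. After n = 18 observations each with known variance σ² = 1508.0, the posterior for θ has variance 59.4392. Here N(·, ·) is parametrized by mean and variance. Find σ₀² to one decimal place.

Posterior precision equals prior precision plus data precision: 1/σ_n² = 1/σ₀² + n/σ².
So 1/σ₀² = 1/59.4392 − 18/1508.0 = 0.016824 − 0.011936 = 0.004888.
Hence σ₀² = 1/0.004888 ≈ 204.6.

σ₀² = 204.6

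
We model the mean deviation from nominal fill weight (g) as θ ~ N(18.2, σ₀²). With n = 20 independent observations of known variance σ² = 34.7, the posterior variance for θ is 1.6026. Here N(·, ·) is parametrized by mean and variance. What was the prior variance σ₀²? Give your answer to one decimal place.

σ₀² = 21.0

Posterior precision equals prior precision plus data precision: 1/σ_n² = 1/σ₀² + n/σ².
So 1/σ₀² = 1/1.6026 − 20/34.7 = 0.623986 − 0.576369 = 0.047617.
Hence σ₀² = 1/0.047617 ≈ 21.0.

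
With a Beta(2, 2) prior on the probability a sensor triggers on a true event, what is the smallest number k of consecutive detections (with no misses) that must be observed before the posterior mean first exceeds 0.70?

After k detections and 0 misses the posterior is Beta(2+k, 2), with mean (2+k)/(2+2+k).
Set (2+k)/(4+k) > 0.70 and solve: k > (0.70·4 − 2)/(1 − 0.70) = 2.667.
The smallest integer exceeding 2.667 is 3, and checking k=3: (5)/(7) = 0.7143 > 0.70.

k = 3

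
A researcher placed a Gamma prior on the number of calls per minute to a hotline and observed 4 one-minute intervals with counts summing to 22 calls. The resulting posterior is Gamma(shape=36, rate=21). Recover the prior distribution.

Gamma(shape=14, rate=17)

Gamma–Poisson conjugacy: posterior shape = α + Σxᵢ, posterior rate = β + n.
So α = 36 − 22 = 14 and β = 21 − 4 = 17.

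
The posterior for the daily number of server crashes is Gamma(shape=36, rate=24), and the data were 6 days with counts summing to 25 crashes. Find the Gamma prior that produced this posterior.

Gamma(shape=11, rate=18)

A Gamma(α, β) prior (rate parametrization) on a Poisson rate with n observations summing to S gives posterior Gamma(α+S, β+n).
So α = 36 − 25 = 11 and β = 24 − 6 = 18.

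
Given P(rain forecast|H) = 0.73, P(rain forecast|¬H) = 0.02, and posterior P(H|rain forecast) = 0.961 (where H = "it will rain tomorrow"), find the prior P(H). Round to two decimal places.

In odds form, posterior odds = prior odds × likelihood ratio, so prior odds = posterior odds ÷ LR.
Posterior odds = 0.961/(1−0.961) = 24.6410. LR = 0.73/0.02 = 36.5000.
Prior odds = 24.6410/36.5000 = 0.6751, so P(H) = 0.6751/(1+0.6751) ≈ 0.40.

P(H) = 0.40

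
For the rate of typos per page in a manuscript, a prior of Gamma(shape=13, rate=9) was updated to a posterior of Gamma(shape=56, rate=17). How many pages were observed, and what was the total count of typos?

A Gamma(α, β) prior (rate parametrization) on a Poisson rate with n observations summing to S gives posterior Gamma(α+S, β+n).
Matching: Σxᵢ = 56 − 13 = 43 and n = 17 − 9 = 8.

n = 8 pages with total 43 typos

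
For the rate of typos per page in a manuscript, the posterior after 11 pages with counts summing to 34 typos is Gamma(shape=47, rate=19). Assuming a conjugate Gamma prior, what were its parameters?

Gamma(shape=13, rate=8)

Gamma–Poisson conjugacy: posterior shape = α + Σxᵢ, posterior rate = β + n.
So α = 47 − 34 = 13 and β = 19 − 11 = 8.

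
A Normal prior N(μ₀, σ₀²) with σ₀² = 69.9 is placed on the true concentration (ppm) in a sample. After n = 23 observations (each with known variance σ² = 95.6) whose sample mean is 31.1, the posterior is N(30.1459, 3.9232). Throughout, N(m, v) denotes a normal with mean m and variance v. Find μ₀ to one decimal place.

The posterior mean is a precision-weighted average: μ_n = (τ₀μ₀ + τ_data·x̄)/(τ₀+τ_data), with τ₀=1/σ₀² and τ_data=n/σ².
Here τ₀ = 1/69.9 = 0.014306 and τ_data = 23/95.6 = 0.240586, so τ_n = 0.254892.
Rearranging for μ₀: μ₀ = (μ_n·τ_n − τ_data·x̄)/τ₀ = (30.1459·0.254892 − 0.240586·31.1) / 0.014306 = 0.201724/0.014306 ≈ 14.1.

μ₀ = 14.1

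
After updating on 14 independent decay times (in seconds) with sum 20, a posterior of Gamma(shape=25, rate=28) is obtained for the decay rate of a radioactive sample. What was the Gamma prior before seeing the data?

Gamma–exponential conjugacy: posterior shape = α + n, posterior rate = β + Σtᵢ.
So α = 25 − 14 = 11 and β = 28 − 20 = 8.

Gamma(shape=11, rate=8)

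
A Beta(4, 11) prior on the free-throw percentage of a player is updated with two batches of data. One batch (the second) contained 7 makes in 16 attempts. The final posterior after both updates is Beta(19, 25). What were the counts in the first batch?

8 makes and 5 misses

Sequential conjugate updates are equivalent to a single update on the pooled data, so total successes = posterior α − prior α and total failures = posterior β − prior β.
Total across both batches: 19−4=15 makes, 25−11=14 misses.
Subtract the second batch: 15−7=8 makes and 14−9=5 misses.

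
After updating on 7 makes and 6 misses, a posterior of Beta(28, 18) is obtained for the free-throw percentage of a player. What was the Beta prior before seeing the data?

Beta(21, 12)

A Beta(α, β) prior with s successes and f failures in binomial data gives a Beta(α+s, β+f) posterior.
So α = 28 − 7 = 21 and β = 18 − 6 = 12.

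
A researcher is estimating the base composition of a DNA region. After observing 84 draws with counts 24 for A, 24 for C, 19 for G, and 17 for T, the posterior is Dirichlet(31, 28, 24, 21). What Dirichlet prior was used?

For a Dirichlet(α) prior with multinomial counts c, the posterior is Dirichlet(α + c) componentwise.
Subtract each count from the matching posterior parameter: 31−24=7, 28−24=4, 24−19=5, 21−17=4.

Dirichlet(7, 4, 5, 4)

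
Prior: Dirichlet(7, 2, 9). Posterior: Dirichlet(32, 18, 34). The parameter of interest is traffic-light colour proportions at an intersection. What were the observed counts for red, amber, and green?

counts (25, 16, 25)

For a Dirichlet(α) prior with multinomial counts c, the posterior is Dirichlet(α + c) componentwise.
Counts are posterior − prior componentwise: 32−7=25, 18−2=16, 34−9=25.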